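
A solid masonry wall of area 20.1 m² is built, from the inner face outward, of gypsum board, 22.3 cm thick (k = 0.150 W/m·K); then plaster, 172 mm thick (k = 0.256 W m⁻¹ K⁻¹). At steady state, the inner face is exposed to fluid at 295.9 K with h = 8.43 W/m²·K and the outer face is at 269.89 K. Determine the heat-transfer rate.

Series thermal resistances, inner to outer:
  R_conv,in = 1/(hA) = 1/(8.43·20.1) = 0.005902 K/W
  R_gypsum board = L/(kA) = 0.223/(0.150·20.1) = 0.07396 K/W
  R_plaster = L/(kA) = 0.172/(0.256·20.1) = 0.03343 K/W
ΣR = 0.005902 + 0.07396 + 0.03343 = 0.1133 K/W
Q = ΔT/ΣR = (295.9 K − 269.89 K)/0.1133 = 230 W

Q = 230 W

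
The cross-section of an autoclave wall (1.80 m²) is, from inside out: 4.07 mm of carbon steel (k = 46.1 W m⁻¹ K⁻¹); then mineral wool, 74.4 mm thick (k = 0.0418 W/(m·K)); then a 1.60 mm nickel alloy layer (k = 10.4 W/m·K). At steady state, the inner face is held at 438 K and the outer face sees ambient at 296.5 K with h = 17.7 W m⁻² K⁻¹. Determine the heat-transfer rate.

Q = 139 W

Treat each layer as a resistance in series:
  R_carbon steel = L/(kA) = 0.00407/(46.1·1.80) = 4.905×10^-5 K/W
  R_mineral wool = L/(kA) = 0.0744/(0.0418·1.80) = 0.9888 K/W
  R_nickel alloy = L/(kA) = 0.00160/(10.4·1.80) = 8.547×10^-5 K/W
  R_conv,out = 1/(hA) = 1/(17.7·1.80) = 0.03139 K/W
ΣR = 4.905×10^-5 + 0.9888 + 8.547×10^-5 + 0.03139 = 1.020 K/W
Q = ΔT/ΣR = (438 K − 296.5 K)/1.020 = 139 W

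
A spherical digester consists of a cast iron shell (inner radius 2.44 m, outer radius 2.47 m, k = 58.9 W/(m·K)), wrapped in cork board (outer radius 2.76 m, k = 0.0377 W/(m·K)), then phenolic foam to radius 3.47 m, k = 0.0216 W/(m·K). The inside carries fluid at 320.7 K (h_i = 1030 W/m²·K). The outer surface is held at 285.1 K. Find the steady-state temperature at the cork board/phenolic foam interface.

T = 311.9 K

Treat each layer as a resistance in series:
  R_conv,in = 1/(4πr²h) = 1/(4π·2.44²·1030) = 1.298×10^-5 K/W
  R_cast iron = (1/2.44 − 1/2.47)/(4πk) = 0.004978/(4π·58.9) = 6.725×10^-6 K/W
  R_cork board = (1/2.47 − 1/2.76)/(4πk) = 0.04254/(4π·0.0377) = 0.08979 K/W
  R_phenolic foam = (1/2.76 − 1/3.47)/(4πk) = 0.07413/(4π·0.0216) = 0.2731 K/W
ΣR = 1.298×10^-5 + 6.725×10^-6 + 0.08979 + 0.2731 = 0.3629 K/W
Q = ΔT/ΣR = (320.7 K − 285.1 K)/0.3629 = 98.10 W
From the inner boundary to the cork board/phenolic foam interface, ΣR_partial = 0.08981 K/W.
T_interface = T_in − Q·ΣR_partial = 320.7 K − (98.10)(0.08981) = 311.9 K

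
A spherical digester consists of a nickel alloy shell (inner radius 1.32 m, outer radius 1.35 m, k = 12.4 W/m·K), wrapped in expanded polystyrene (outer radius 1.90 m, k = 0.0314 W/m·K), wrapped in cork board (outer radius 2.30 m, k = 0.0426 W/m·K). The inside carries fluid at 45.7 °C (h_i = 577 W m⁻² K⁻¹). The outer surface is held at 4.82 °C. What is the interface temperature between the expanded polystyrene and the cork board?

Resistance network (inner→outer):
  R_conv,in = 1/(4πr²h) = 1/(4π·1.32²·577) = 7.915×10^-5 K/W
  R_nickel alloy = (1/1.32 − 1/1.35)/(4πk) = 0.01684/(4π·12.4) = 1.080×10^-4 K/W
  R_expanded polystyrene = (1/1.35 − 1/1.90)/(4πk) = 0.2144/(4π·0.0314) = 0.5434 K/W
  R_cork board = (1/1.90 − 1/2.30)/(4πk) = 0.09153/(4π·0.0426) = 0.1710 K/W
ΣR = 7.915×10^-5 + 1.080×10^-4 + 0.5434 + 0.1710 = 0.7146 K/W
Q = ΔT/ΣR = (45.7 °C − 4.82 °C)/0.7146 = 57.21 W
From the inner boundary to the expanded polystyrene/cork board interface, ΣR_partial = 0.5436 K/W.
T_interface = T_in − Q·ΣR_partial = 45.7 °C − (57.21)(0.5436) = 14.6 °C

T = 14.6 °C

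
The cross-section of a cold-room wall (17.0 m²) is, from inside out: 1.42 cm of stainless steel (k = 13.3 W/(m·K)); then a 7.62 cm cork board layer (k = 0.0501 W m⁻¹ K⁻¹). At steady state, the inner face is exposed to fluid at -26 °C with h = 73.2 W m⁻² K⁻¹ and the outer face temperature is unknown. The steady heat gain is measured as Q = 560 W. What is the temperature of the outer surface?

Series resistances:
  R_conv,in = 1/(hA) = 1/(73.2·17.0) = 8.036×10^-4 K/W
  R_stainless steel = L/(kA) = 0.0142/(13.3·17.0) = 6.280×10^-5 K/W
  R_cork board = L/(kA) = 0.0762/(0.0501·17.0) = 0.08947 K/W
ΣR = 0.09033 K/W
ΔT = Q·ΣR = 560 × 0.09033 = 50.58 K
Heat flows inward, so T_out = T_in + ΔT = -26 + 50.58 = 24.6 °C

T_out = 24.6 °C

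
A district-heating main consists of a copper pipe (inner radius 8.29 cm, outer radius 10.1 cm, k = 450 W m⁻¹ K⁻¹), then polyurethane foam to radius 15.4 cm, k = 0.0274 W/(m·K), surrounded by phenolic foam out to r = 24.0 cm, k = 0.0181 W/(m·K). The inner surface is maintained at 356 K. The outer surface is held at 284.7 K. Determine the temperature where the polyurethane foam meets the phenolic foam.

Treat each layer as a resistance in series:
  R'_copper = ln(0.101/0.0829)/(2πk) = 0.1975/(2π·450) = 6.985×10^-5 m·K/W
  R'_polyurethane foam = ln(0.154/0.101)/(2πk) = 0.4218/(2π·0.0274) = 2.450 m·K/W
  R'_phenolic foam = ln(0.240/0.154)/(2πk) = 0.4437/(2π·0.0181) = 3.901 m·K/W
ΣR = 6.985×10^-5 + 2.450 + 3.901 = 6.351 m·K/W
Q' = ΔT/ΣR = (356 K − 284.7 K)/6.351 = 11.23 W/m
From the inner boundary to the polyurethane foam/phenolic foam interface, ΣR_partial = 2.450 m·K/W.
T_interface = T_in − Q'·ΣR_partial = 356 K − (11.23)(2.450) = 328.5 K

T = 328.5 K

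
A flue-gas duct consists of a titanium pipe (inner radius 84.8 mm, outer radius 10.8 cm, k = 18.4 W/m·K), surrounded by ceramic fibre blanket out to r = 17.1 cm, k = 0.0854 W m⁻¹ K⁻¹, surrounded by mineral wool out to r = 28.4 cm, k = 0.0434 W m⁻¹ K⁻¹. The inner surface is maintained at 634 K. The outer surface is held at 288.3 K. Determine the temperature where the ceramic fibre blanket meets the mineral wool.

Series thermal resistances, inner to outer:
  R'_titanium = ln(0.108/0.0848)/(2πk) = 0.2418/(2π·18.4) = 0.002092 m·K/W
  R'_ceramic fibre blanket = ln(0.171/0.108)/(2πk) = 0.4595/(2π·0.0854) = 0.8564 m·K/W
  R'_mineral wool = ln(0.284/0.171)/(2πk) = 0.5073/(2π·0.0434) = 1.860 m·K/W
ΣR = 0.002092 + 0.8564 + 1.860 = 2.718 m·K/W
Q' = ΔT/ΣR = (634 K − 288.3 K)/2.718 = 127.2 W/m
From the inner boundary to the ceramic fibre blanket/mineral wool interface, ΣR_partial = 0.8585 m·K/W.
T_interface = T_in − Q'·ΣR_partial = 634 K − (127.2)(0.8585) = 525 K

T = 525 K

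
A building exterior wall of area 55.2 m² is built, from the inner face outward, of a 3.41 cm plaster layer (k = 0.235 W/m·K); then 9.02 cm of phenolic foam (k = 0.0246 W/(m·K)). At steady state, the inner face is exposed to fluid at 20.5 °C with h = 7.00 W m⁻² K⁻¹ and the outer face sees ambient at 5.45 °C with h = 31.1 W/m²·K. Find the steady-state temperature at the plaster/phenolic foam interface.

Series thermal resistances, inner to outer:
  R_conv,in = 1/(hA) = 1/(7.00·55.2) = 0.002588 K/W
  R_plaster = L/(kA) = 0.0341/(0.235·55.2) = 0.002629 K/W
  R_phenolic foam = L/(kA) = 0.0902/(0.0246·55.2) = 0.06643 K/W
  R_conv,out = 1/(hA) = 1/(31.1·55.2) = 5.825×10^-4 K/W
ΣR = 0.002588 + 0.002629 + 0.06643 + 5.825×10^-4 = 0.07223 K/W
Q = ΔT/ΣR = (20.5 °C − 5.45 °C)/0.07223 = 208.4 W
From the inner boundary to the plaster/phenolic foam interface, ΣR_partial = 0.005217 K/W.
T_interface = T_in − Q·ΣR_partial = 20.5 °C − (208.4)(0.005217) = 19.4 °C

T = 19.4 °C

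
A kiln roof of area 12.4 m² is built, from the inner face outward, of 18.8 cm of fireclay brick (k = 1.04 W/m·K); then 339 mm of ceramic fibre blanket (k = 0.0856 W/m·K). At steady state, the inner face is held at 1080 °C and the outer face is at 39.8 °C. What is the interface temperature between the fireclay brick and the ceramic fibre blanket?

T = 1035 °C

Treat each layer as a resistance in series:
  R_fireclay brick = L/(kA) = 0.188/(1.04·12.4) = 0.01458 K/W
  R_ceramic fibre blanket = L/(kA) = 0.339/(0.0856·12.4) = 0.3194 K/W
ΣR = 0.01458 + 0.3194 = 0.3340 K/W
Q = ΔT/ΣR = (1080 °C − 39.8 °C)/0.3340 = 3114 W
From the inner boundary to the fireclay brick/ceramic fibre blanket interface, ΣR_partial = 0.01458 K/W.
T_interface = T_in − Q·ΣR_partial = 1080 °C − (3114)(0.01458) = 1035 °C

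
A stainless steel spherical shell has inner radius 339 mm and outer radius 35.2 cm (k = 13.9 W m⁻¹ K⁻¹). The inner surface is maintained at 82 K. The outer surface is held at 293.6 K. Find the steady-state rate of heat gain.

Q = 4πk·ΔT/(1/r₁ − 1/r₂) = 4π × 13.9 × 211.6 / (1/0.339 − 1/0.352) = 3.39×10^5 W

Q = 3.39×10^5 W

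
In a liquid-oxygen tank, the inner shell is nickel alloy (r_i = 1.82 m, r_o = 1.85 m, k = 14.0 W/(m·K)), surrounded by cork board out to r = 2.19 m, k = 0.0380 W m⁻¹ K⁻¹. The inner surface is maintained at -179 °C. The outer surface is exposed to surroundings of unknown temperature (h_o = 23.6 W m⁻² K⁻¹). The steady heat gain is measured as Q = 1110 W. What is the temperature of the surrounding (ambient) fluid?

Series resistances:
  R_nickel alloy = (1/1.82 − 1/1.85)/(4πk) = 0.008910/(4π·14.0) = 5.065×10^-5 K/W
  R_cork board = (1/1.85 − 1/2.19)/(4πk) = 0.08392/(4π·0.0380) = 0.1757 K/W
  R_conv,out = 1/(4πr²h) = 1/(4π·2.19²·23.6) = 7.031×10^-4 K/W
ΣR = 0.1765 K/W
ΔT = Q·ΣR = 1110 × 0.1765 = 195.9 K
Heat flows inward, so T_out = T_in + ΔT = -179 + 195.9 = 16.9 °C

T_out = 16.9 °C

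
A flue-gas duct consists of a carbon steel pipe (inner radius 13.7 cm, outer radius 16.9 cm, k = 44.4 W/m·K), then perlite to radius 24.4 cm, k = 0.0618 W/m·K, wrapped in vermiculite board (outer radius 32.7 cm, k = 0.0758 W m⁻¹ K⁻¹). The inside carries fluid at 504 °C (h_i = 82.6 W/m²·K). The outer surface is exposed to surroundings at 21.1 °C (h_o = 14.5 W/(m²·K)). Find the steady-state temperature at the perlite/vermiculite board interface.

Series thermal resistances, inner to outer:
  R'_conv,in = 1/(2πr h) = 1/(2π·0.137·82.6) = 0.01406 m·K/W
  R'_carbon steel = ln(0.169/0.137)/(2πk) = 0.2099/(2π·44.4) = 7.525×10^-4 m·K/W
  R'_perlite = ln(0.244/0.169)/(2πk) = 0.3673/(2π·0.0618) = 0.9458 m·K/W
  R'_vermiculite board = ln(0.327/0.244)/(2πk) = 0.2928/(2π·0.0758) = 0.6148 m·K/W
  R'_conv,out = 1/(2πr h) = 1/(2π·0.327·14.5) = 0.03357 m·K/W
ΣR = 0.01406 + 7.525×10^-4 + 0.9458 + 0.6148 + 0.03357 = 1.609 m·K/W
Q' = ΔT/ΣR = (504 °C − 21.1 °C)/1.609 = 300.1 W/m
From the inner boundary to the perlite/vermiculite board interface, ΣR_partial = 0.9606 m·K/W.
T_interface = T_in − Q'·ΣR_partial = 504 °C − (300.1)(0.9606) = 216 °C

T = 216 °C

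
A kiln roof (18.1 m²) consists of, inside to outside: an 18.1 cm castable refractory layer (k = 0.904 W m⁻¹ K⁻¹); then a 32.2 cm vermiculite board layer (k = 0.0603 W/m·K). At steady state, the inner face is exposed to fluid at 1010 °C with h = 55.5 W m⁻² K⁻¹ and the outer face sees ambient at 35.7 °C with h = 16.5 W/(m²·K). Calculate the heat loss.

Treat each layer as a resistance in series:
  R_conv,in = 1/(hA) = 1/(55.5·18.1) = 9.955×10^-4 K/W
  R_castable refractory = L/(kA) = 0.181/(0.904·18.1) = 0.01106 K/W
  R_vermiculite board = L/(kA) = 0.322/(0.0603·18.1) = 0.2950 K/W
  R_conv,out = 1/(hA) = 1/(16.5·18.1) = 0.003348 K/W
ΣR = 9.955×10^-4 + 0.01106 + 0.2950 + 0.003348 = 0.3104 K/W
Q = ΔT/ΣR = (1010 °C − 35.7 °C)/0.3104 = 3140 W

Q = 3140 W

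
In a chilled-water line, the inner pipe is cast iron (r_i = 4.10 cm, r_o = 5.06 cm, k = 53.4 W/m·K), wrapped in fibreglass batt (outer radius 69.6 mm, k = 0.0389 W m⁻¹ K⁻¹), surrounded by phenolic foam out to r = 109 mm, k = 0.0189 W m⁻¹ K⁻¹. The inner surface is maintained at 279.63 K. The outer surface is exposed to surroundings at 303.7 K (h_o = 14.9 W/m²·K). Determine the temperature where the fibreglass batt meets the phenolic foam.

T = 285.7 K

Resistance network (inner→outer):
  R'_cast iron = ln(0.0506/0.0410)/(2πk) = 0.2104/(2π·53.4) = 6.270×10^-4 m·K/W
  R'_fibreglass batt = ln(0.0696/0.0506)/(2πk) = 0.3188/(2π·0.0389) = 1.304 m·K/W
  R'_phenolic foam = ln(0.109/0.0696)/(2πk) = 0.4486/(2π·0.0189) = 3.777 m·K/W
  R'_conv,out = 1/(2πr h) = 1/(2π·0.109·14.9) = 0.09800 m·K/W
ΣR = 6.270×10^-4 + 1.304 + 3.777 + 0.09800 = 5.180 m·K/W
Q' = ΔT/ΣR = (279.63 K − 303.7 K)/5.180 = -4.647 W/m
From the inner boundary to the fibreglass batt/phenolic foam interface, ΣR_partial = 1.305 m·K/W.
T_interface = T_in − Q'·ΣR_partial = 279.63 K − (-4.647)(1.305) = 285.7 K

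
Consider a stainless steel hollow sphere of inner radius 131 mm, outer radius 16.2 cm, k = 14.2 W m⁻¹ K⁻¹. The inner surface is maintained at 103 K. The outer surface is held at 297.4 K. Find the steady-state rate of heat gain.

Q = 23700 W

Q = 4πk·ΔT/(1/r₁ − 1/r₂) = 4π × 14.2 × 194.4 / (1/0.131 − 1/0.162) = 23700 W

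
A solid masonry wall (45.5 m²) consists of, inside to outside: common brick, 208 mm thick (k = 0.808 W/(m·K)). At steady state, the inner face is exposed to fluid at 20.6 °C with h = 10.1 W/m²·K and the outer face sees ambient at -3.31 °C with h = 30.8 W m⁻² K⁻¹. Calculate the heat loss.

Q = 2.80 kW

Series thermal resistances, inner to outer:
  R_conv,in = 1/(hA) = 1/(10.1·45.5) = 0.002176 K/W
  R_common brick = L/(kA) = 0.208/(0.808·45.5) = 0.005658 K/W
  R_conv,out = 1/(hA) = 1/(30.8·45.5) = 7.136×10^-4 K/W
ΣR = 0.002176 + 0.005658 + 7.136×10^-4 = 0.008548 K/W
Q = ΔT/ΣR = (20.6 °C − -3.31 °C)/0.008548 = 2800 W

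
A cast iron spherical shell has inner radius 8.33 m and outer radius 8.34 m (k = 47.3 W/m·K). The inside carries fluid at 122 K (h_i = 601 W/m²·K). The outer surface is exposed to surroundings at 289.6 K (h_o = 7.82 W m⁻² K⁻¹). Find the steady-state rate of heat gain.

Treat each layer as a resistance in series:
  R_conv,in = 1/(4πr²h) = 1/(4π·8.33²·601) = 1.908×10^-6 K/W
  R_cast iron = (1/8.33 − 1/8.34)/(4πk) = 1.439×10^-4/(4π·47.3) = 2.422×10^-7 K/W
  R_conv,out = 1/(4πr²h) = 1/(4π·8.34²·7.82) = 1.463×10^-4 K/W
ΣR = 1.908×10^-6 + 2.422×10^-7 + 1.463×10^-4 = 1.485×10^-4 K/W
Q = ΔT/ΣR = (122 K − 289.6 K)/1.485×10^-4 = -1.13×10^6 W
(Negative Q ⇒ heat flows inward; heat gain = 1.13×10^6 W.)

Q = 1.13×10^6 W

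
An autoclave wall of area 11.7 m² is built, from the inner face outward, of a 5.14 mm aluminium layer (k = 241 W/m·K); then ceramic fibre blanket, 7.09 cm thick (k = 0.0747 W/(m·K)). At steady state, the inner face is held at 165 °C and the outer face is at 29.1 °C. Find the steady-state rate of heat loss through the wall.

Series thermal resistances, inner to outer:
  R_aluminium = L/(kA) = 0.00514/(241·11.7) = 1.823×10^-6 K/W
  R_ceramic fibre blanket = L/(kA) = 0.0709/(0.0747·11.7) = 0.08112 K/W
ΣR = 1.823×10^-6 + 0.08112 = 0.08112 K/W
Q = ΔT/ΣR = (165 °C − 29.1 °C)/0.08112 = 1680 W

Q = 1680 W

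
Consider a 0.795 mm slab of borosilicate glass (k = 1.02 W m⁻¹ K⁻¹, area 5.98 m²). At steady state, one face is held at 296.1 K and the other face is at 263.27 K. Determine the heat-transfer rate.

Q = kA·ΔT/L = 1.02 × 5.98 × |296.1 K − 263.27 K| / 7.95×10^-4 = 2.52×10^5 W

Q = 2.52×10^5 W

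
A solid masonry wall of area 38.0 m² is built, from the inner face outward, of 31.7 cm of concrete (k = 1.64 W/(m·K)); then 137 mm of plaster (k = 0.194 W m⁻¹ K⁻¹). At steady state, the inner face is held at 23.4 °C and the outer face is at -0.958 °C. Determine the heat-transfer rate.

Resistance network (inner→outer):
  R_concrete = L/(kA) = 0.317/(1.64·38.0) = 0.005087 K/W
  R_plaster = L/(kA) = 0.137/(0.194·38.0) = 0.01858 K/W
ΣR = 0.005087 + 0.01858 = 0.02367 K/W
Q = ΔT/ΣR = (23.4 °C − -0.958 °C)/0.02367 = 1030 W

Q = 1030 W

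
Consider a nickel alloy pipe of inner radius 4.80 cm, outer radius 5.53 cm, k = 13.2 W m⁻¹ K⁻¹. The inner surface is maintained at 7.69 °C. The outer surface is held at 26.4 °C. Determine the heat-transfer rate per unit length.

Q' = 11000 W/m

Q' = 2πk·ΔT/ln(r₂/r₁) = 2π × 13.2 × 18.71 / ln(0.0553/0.0480) = 11000 W/m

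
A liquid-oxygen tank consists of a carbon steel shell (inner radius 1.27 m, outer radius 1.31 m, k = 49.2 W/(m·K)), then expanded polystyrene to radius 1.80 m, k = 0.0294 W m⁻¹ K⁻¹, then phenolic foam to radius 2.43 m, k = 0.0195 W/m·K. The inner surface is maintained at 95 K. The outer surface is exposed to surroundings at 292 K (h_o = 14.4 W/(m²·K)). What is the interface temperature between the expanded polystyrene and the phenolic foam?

Series thermal resistances, inner to outer:
  R_carbon steel = (1/1.27 − 1/1.31)/(4πk) = 0.02404/(4π·49.2) = 3.889×10^-5 K/W
  R_expanded polystyrene = (1/1.31 − 1/1.80)/(4πk) = 0.2078/(4π·0.0294) = 0.5625 K/W
  R_phenolic foam = (1/1.80 − 1/2.43)/(4πk) = 0.1440/(4π·0.0195) = 0.5878 K/W
  R_conv,out = 1/(4πr²h) = 1/(4π·2.43²·14.4) = 9.359×10^-4 K/W
ΣR = 3.889×10^-5 + 0.5625 + 0.5878 + 9.359×10^-4 = 1.151 K/W
Q = ΔT/ΣR = (95 K − 292 K)/1.151 = -171.2 W
From the inner boundary to the expanded polystyrene/phenolic foam interface, ΣR_partial = 0.5625 K/W.
T_interface = T_in − Q·ΣR_partial = 95 K − (-171.2)(0.5625) = 191.3 K

T = 191.3 K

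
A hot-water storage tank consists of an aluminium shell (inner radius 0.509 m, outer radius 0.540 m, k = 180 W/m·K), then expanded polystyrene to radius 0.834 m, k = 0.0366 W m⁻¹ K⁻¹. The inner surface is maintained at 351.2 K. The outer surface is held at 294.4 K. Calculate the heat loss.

Q = 40.0 W

Treat each layer as a resistance in series:
  R_aluminium = (1/0.509 − 1/0.540)/(4πk) = 0.1128/(4π·180) = 4.986×10^-5 K/W
  R_expanded polystyrene = (1/0.540 − 1/0.834)/(4πk) = 0.6528/(4π·0.0366) = 1.419 K/W
ΣR = 4.986×10^-5 + 1.419 = 1.419 K/W
Q = ΔT/ΣR = (351.2 K − 294.4 K)/1.419 = 40.0 W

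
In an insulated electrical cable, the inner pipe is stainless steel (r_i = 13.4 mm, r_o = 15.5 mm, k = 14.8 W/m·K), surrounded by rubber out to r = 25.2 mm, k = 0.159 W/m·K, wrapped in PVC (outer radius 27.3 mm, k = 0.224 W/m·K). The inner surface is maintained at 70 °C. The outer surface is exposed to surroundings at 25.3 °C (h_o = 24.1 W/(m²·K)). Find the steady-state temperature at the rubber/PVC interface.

T = 42.3 °C

Treat each layer as a resistance in series:
  R'_stainless steel = ln(0.0155/0.0134)/(2πk) = 0.1456/(2π·14.8) = 0.001566 m·K/W
  R'_rubber = ln(0.0252/0.0155)/(2πk) = 0.4860/(2π·0.159) = 0.4865 m·K/W
  R'_PVC = ln(0.0273/0.0252)/(2πk) = 0.08004/(2π·0.224) = 0.05687 m·K/W
  R'_conv,out = 1/(2πr h) = 1/(2π·0.0273·24.1) = 0.2419 m·K/W
ΣR = 0.001566 + 0.4865 + 0.05687 + 0.2419 = 0.7868 m·K/W
Q' = ΔT/ΣR = (70 °C − 25.3 °C)/0.7868 = 56.81 W/m
From the inner boundary to the rubber/PVC interface, ΣR_partial = 0.4881 m·K/W.
T_interface = T_in − Q'·ΣR_partial = 70 °C − (56.81)(0.4881) = 42.3 °C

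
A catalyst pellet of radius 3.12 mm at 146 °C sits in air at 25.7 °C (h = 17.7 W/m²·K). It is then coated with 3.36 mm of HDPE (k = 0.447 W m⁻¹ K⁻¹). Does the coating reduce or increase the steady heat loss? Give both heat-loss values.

increases: 0.260 → 0.880 W

Critical radius for a sphere: r_cr = 2k/h = 0.0505 m = 5.05 cm.
Outer radius after coating: r₂ = 0.00312 + 0.00336 = 0.00648 m.
Since r₁ < r_cr and r₂ ≤ r_cr, the coating moves toward the maximum at r_cr — heat loss rises.
Bare: R = 1/(4πr₁²h) = 461.9 K/W; Q = 120.3/461.9 = 0.260 W.
Coated: R = R_cond + R_conv = 136.7 K/W; Q = 120.3/136.7 = 0.880 W.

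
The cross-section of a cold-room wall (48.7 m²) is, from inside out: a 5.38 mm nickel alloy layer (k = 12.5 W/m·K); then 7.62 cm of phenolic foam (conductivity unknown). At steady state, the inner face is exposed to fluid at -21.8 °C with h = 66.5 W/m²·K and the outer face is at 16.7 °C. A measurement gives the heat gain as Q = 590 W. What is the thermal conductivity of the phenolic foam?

ΣR = ΔT/Q = |-21.8 − 16.7|/590 = 0.06525 K/W
Known resistances:
  R_conv,in = 1/(hA) = 1/(66.5·48.7) = 3.088×10^-4 K/W
  R_nickel alloy = L/(kA) = 0.00538/(12.5·48.7) = 8.838×10^-6 K/W
R_phenolic foam = ΣR − ΣR_known = 0.06525 − 3.176×10^-4 = 0.06493 K/W
L/(kA) = 0.06493 ⇒ k = 0.0762/(0.06493·48.7) = 0.0241 W/m·K

k = 0.0241 W/m·K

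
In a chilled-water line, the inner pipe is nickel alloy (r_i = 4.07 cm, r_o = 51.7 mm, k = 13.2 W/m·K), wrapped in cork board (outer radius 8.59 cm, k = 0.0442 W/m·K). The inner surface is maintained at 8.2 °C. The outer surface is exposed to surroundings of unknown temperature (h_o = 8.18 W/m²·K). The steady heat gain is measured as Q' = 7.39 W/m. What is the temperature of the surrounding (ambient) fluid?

Series resistances:
  R'_nickel alloy = ln(0.0517/0.0407)/(2πk) = 0.2392/(2π·13.2) = 0.002884 m·K/W
  R'_cork board = ln(0.0859/0.0517)/(2πk) = 0.5077/(2π·0.0442) = 1.828 m·K/W
  R'_conv,out = 1/(2πr h) = 1/(2π·0.0859·8.18) = 0.2265 m·K/W
ΣR = 2.058 m·K/W
ΔT = Q'·ΣR = 7.39 × 2.058 = 15.21 K
Heat flows inward, so T_out = T_in + ΔT = 8.2 + 15.21 = 23.4 °C

T_out = 23.4 °C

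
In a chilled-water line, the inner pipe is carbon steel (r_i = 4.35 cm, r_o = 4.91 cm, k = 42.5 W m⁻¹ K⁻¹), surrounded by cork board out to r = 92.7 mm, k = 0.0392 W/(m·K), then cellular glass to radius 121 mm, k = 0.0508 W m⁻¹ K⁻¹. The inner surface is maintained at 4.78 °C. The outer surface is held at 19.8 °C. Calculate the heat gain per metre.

Treat each layer as a resistance in series:
  R'_carbon steel = ln(0.0491/0.0435)/(2πk) = 0.1211/(2π·42.5) = 4.535×10^-4 m·K/W
  R'_cork board = ln(0.0927/0.0491)/(2πk) = 0.6355/(2π·0.0392) = 2.580 m·K/W
  R'_cellular glass = ln(0.121/0.0927)/(2πk) = 0.2664/(2π·0.0508) = 0.8347 m·K/W
ΣR = 4.535×10^-4 + 2.580 + 0.8347 = 3.415 m·K/W
Q' = ΔT/ΣR = (4.78 °C − 19.8 °C)/3.415 = -4.40 W/m
(Negative Q' ⇒ heat flows inward; heat gain = 4.40 W/m.)

Q' = 4.40 W/m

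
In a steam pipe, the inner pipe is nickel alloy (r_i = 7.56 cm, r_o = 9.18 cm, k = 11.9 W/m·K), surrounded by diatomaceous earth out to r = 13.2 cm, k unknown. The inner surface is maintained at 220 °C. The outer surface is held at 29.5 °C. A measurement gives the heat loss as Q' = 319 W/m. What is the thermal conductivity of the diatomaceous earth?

k = 0.0972 W/m·K

ΣR = ΔT/Q' = |220 − 29.5|/319 = 0.5972 m·K/W
Known resistances:
  R'_nickel alloy = ln(0.0918/0.0756)/(2πk) = 0.1942/(2π·11.9) = 0.002597 m·K/W
R_diatomaceous earth = ΣR − ΣR_known = 0.5972 − 0.002597 = 0.5946 m·K/W
ln(r₂/r₁)/(2πk) = 0.5946 ⇒ k = 0.3632/(2π·0.5946) = 0.0972 W/m·K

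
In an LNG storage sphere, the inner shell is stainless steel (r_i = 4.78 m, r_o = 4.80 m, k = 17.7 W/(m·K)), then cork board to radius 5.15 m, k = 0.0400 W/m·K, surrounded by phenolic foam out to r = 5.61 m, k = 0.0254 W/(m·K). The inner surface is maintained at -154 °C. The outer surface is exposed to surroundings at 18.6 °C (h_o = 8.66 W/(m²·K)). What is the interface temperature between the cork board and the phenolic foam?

T = -91.9 °C

Series thermal resistances, inner to outer:
  R_stainless steel = (1/4.78 − 1/4.80)/(4πk) = 8.717×10^-4/(4π·17.7) = 3.919×10^-6 K/W
  R_cork board = (1/4.80 − 1/5.15)/(4πk) = 0.01416/(4π·0.0400) = 0.02817 K/W
  R_phenolic foam = (1/5.15 − 1/5.61)/(4πk) = 0.01592/(4π·0.0254) = 0.04988 K/W
  R_conv,out = 1/(4πr²h) = 1/(4π·5.61²·8.66) = 2.920×10^-4 K/W
ΣR = 3.919×10^-6 + 0.02817 + 0.04988 + 2.920×10^-4 = 0.07835 K/W
Q = ΔT/ΣR = (-154 °C − 18.6 °C)/0.07835 = -2203 W
From the inner boundary to the cork board/phenolic foam interface, ΣR_partial = 0.02817 K/W.
T_interface = T_in − Q·ΣR_partial = -154 °C − (-2203)(0.02817) = -91.9 °C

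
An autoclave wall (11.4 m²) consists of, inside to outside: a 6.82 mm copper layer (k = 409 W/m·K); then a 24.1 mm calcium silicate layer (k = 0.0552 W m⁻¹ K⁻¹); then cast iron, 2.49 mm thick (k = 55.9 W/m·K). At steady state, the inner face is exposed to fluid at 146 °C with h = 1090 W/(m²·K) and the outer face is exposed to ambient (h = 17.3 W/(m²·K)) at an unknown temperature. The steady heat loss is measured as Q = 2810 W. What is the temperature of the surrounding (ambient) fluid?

T_out = 23.9 °C

Series resistances:
  R_conv,in = 1/(hA) = 1/(1090·11.4) = 8.048×10^-5 K/W
  R_copper = L/(kA) = 0.00682/(409·11.4) = 1.463×10^-6 K/W
  R_calcium silicate = L/(kA) = 0.0241/(0.0552·11.4) = 0.03830 K/W
  R_cast iron = L/(kA) = 0.00249/(55.9·11.4) = 3.907×10^-6 K/W
  R_conv,out = 1/(hA) = 1/(17.3·11.4) = 0.005070 K/W
ΣR = 0.04345 K/W
ΔT = Q·ΣR = 2810 × 0.04345 = 122.1 K
Heat flows outward, so T_out = T_in − ΔT = 146 − 122.1 = 23.9 °C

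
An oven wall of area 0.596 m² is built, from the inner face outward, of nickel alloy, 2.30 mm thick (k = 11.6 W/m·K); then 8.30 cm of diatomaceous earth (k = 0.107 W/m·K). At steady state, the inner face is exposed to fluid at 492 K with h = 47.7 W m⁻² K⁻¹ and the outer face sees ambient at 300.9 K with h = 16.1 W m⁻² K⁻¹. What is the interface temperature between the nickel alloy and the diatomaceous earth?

T = 487 K

Series thermal resistances, inner to outer:
  R_conv,in = 1/(hA) = 1/(47.7·0.596) = 0.03518 K/W
  R_nickel alloy = L/(kA) = 0.00230/(11.6·0.596) = 3.327×10^-4 K/W
  R_diatomaceous earth = L/(kA) = 0.0830/(0.107·0.596) = 1.302 K/W
  R_conv,out = 1/(hA) = 1/(16.1·0.596) = 0.1042 K/W
ΣR = 0.03518 + 3.327×10^-4 + 1.302 + 0.1042 = 1.442 K/W
Q = ΔT/ΣR = (492 K − 300.9 K)/1.442 = 132.5 W
From the inner boundary to the nickel alloy/diatomaceous earth interface, ΣR_partial = 0.03551 K/W.
T_interface = T_in − Q·ΣR_partial = 492 K − (132.5)(0.03551) = 487 K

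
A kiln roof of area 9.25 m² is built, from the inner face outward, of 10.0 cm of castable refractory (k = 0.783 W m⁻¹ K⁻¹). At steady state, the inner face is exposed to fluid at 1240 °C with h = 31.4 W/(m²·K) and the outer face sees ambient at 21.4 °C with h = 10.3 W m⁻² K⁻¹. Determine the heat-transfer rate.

Q = 43900 W

Treat each layer as a resistance in series:
  R_conv,in = 1/(hA) = 1/(31.4·9.25) = 0.003443 K/W
  R_castable refractory = L/(kA) = 0.100/(0.783·9.25) = 0.01381 K/W
  R_conv,out = 1/(hA) = 1/(10.3·9.25) = 0.01050 K/W
ΣR = 0.003443 + 0.01381 + 0.01050 = 0.02775 K/W
Q = ΔT/ΣR = (1240 °C − 21.4 °C)/0.02775 = 43900 W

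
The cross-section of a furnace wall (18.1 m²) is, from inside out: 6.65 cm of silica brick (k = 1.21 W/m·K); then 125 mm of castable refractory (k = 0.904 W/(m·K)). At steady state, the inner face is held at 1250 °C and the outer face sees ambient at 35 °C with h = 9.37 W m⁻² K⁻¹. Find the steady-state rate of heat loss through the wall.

Q = 73.3 kW

Series thermal resistances, inner to outer:
  R_silica brick = L/(kA) = 0.0665/(1.21·18.1) = 0.003036 K/W
  R_castable refractory = L/(kA) = 0.125/(0.904·18.1) = 0.007639 K/W
  R_conv,out = 1/(hA) = 1/(9.37·18.1) = 0.005896 K/W
ΣR = 0.003036 + 0.007639 + 0.005896 = 0.01657 K/W
Q = ΔT/ΣR = (1250 °C − 35 °C)/0.01657 = 73300 W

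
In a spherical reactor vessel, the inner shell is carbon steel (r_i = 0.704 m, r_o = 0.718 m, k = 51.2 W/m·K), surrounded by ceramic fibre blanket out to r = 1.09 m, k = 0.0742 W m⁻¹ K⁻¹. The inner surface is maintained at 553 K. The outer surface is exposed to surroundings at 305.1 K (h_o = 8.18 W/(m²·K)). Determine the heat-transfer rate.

Treat each layer as a resistance in series:
  R_carbon steel = (1/0.704 − 1/0.718)/(4πk) = 0.02770/(4π·51.2) = 4.305×10^-5 K/W
  R_ceramic fibre blanket = (1/0.718 − 1/1.09)/(4πk) = 0.4753/(4π·0.0742) = 0.5098 K/W
  R_conv,out = 1/(4πr²h) = 1/(4π·1.09²·8.18) = 0.008188 K/W
ΣR = 4.305×10^-5 + 0.5098 + 0.008188 = 0.5180 K/W
Q = ΔT/ΣR = (553 K − 305.1 K)/0.5180 = 479 W

Q = 479 W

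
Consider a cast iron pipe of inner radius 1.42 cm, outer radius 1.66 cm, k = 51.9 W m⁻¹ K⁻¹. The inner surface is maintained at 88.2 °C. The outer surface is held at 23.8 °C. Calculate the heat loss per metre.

Q' = 1.34×10^5 W/m

Q' = 2πk·ΔT/ln(r₂/r₁) = 2π × 51.9 × 64.4 / ln(0.0166/0.0142) = 1.34×10^5 W/m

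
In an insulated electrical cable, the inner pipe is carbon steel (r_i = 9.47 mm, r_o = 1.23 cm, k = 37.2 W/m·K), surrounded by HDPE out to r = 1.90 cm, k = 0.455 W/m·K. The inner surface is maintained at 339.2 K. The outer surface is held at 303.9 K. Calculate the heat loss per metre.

Q' = 230 W/m

Resistance network (inner→outer):
  R'_carbon steel = ln(0.0123/0.00947)/(2πk) = 0.2615/(2π·37.2) = 0.001119 m·K/W
  R'_HDPE = ln(0.0190/0.0123)/(2πk) = 0.4348/(2π·0.455) = 0.1521 m·K/W
ΣR = 0.001119 + 0.1521 = 0.1532 m·K/W
Q' = ΔT/ΣR = (339.2 K − 303.9 K)/0.1532 = 230 W/m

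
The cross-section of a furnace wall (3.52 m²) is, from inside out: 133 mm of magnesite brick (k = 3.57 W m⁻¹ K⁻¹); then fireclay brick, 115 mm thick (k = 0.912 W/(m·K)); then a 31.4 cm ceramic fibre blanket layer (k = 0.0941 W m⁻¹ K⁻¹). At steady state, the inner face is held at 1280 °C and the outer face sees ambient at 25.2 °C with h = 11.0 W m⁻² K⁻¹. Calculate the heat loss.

Q = 1230 W

Resistance network (inner→outer):
  R_magnesite brick = L/(kA) = 0.133/(3.57·3.52) = 0.01058 K/W
  R_fireclay brick = L/(kA) = 0.115/(0.912·3.52) = 0.03582 K/W
  R_ceramic fibre blanket = L/(kA) = 0.314/(0.0941·3.52) = 0.9480 K/W
  R_conv,out = 1/(hA) = 1/(11.0·3.52) = 0.02583 K/W
ΣR = 0.01058 + 0.03582 + 0.9480 + 0.02583 = 1.020 K/W
Q = ΔT/ΣR = (1280 °C − 25.2 °C)/1.020 = 1230 W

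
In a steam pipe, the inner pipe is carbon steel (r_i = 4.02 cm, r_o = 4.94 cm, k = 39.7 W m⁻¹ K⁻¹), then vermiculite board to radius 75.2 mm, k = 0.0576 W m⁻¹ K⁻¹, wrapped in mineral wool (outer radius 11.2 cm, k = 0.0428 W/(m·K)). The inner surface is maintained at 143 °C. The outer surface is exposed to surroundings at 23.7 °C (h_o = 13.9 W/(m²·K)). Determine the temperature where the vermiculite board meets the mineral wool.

T = 92.5 °C

Series thermal resistances, inner to outer:
  R'_carbon steel = ln(0.0494/0.0402)/(2πk) = 0.2061/(2π·39.7) = 8.262×10^-4 m·K/W
  R'_vermiculite board = ln(0.0752/0.0494)/(2πk) = 0.4202/(2π·0.0576) = 1.161 m·K/W
  R'_mineral wool = ln(0.112/0.0752)/(2πk) = 0.3983/(2π·0.0428) = 1.481 m·K/W
  R'_conv,out = 1/(2πr h) = 1/(2π·0.112·13.9) = 0.1022 m·K/W
ΣR = 8.262×10^-4 + 1.161 + 1.481 + 0.1022 = 2.745 m·K/W
Q' = ΔT/ΣR = (143 °C − 23.7 °C)/2.745 = 43.46 W/m
From the inner boundary to the vermiculite board/mineral wool interface, ΣR_partial = 1.162 m·K/W.
T_interface = T_in − Q'·ΣR_partial = 143 °C − (43.46)(1.162) = 92.5 °C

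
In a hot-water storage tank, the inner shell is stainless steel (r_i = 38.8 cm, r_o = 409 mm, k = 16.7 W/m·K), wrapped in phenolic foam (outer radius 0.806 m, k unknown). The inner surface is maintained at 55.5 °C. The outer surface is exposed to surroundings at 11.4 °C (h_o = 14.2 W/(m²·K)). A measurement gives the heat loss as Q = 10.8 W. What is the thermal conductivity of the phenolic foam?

k = 0.0235 W/m·K

ΣR = ΔT/Q = |55.5 − 11.4|/10.8 = 4.083 K/W
Known resistances:
  R_stainless steel = (1/0.388 − 1/0.409)/(4πk) = 0.1323/(4π·16.7) = 6.306×10^-4 K/W
  R_conv,out = 1/(4πr²h) = 1/(4π·0.806²·14.2) = 0.008626 K/W
R_phenolic foam = ΣR − ΣR_known = 4.083 − 0.009257 = 4.074 K/W
(1/r₁−1/r₂)/(4πk) = 4.074 ⇒ k = 1.204/(4π·4.074) = 0.0235 W/m·K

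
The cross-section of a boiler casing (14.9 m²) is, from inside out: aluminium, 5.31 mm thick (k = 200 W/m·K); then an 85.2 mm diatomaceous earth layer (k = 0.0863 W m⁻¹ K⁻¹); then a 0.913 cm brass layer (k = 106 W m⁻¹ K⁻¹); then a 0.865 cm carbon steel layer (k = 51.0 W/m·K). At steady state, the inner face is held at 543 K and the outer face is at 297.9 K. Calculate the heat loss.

Q = 3.70 kW

Series thermal resistances, inner to outer:
  R_aluminium = L/(kA) = 0.00531/(200·14.9) = 1.782×10^-6 K/W
  R_diatomaceous earth = L/(kA) = 0.0852/(0.0863·14.9) = 0.06626 K/W
  R_brass = L/(kA) = 0.00913/(106·14.9) = 5.781×10^-6 K/W
  R_carbon steel = L/(kA) = 0.00865/(51.0·14.9) = 1.138×10^-5 K/W
ΣR = 1.782×10^-6 + 0.06626 + 5.781×10^-6 + 1.138×10^-5 = 0.06628 K/W
Q = ΔT/ΣR = (543 K − 297.9 K)/0.06628 = 3700 W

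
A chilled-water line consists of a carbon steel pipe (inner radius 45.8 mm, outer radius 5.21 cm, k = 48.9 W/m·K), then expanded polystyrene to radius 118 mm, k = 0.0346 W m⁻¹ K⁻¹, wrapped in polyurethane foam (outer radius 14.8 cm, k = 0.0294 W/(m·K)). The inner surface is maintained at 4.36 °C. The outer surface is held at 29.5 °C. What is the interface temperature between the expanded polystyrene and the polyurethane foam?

Treat each layer as a resistance in series:
  R'_carbon steel = ln(0.0521/0.0458)/(2πk) = 0.1289/(2π·48.9) = 4.195×10^-4 m·K/W
  R'_expanded polystyrene = ln(0.118/0.0521)/(2πk) = 0.8175/(2π·0.0346) = 3.760 m·K/W
  R'_polyurethane foam = ln(0.148/0.118)/(2πk) = 0.2265/(2π·0.0294) = 1.226 m·K/W
ΣR = 4.195×10^-4 + 3.760 + 1.226 = 4.986 m·K/W
Q' = ΔT/ΣR = (4.36 °C − 29.5 °C)/4.986 = -5.042 W/m
From the inner boundary to the expanded polystyrene/polyurethane foam interface, ΣR_partial = 3.760 m·K/W.
T_interface = T_in − Q'·ΣR_partial = 4.36 °C − (-5.042)(3.760) = 23.3 °C

T = 23.3 °C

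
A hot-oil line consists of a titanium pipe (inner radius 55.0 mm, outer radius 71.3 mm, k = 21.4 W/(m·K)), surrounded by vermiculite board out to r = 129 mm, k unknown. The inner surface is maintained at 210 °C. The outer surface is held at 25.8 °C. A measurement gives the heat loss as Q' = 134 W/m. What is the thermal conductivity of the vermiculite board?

ΣR = ΔT/Q' = |210 − 25.8|/134 = 1.375 m·K/W
Known resistances:
  R'_titanium = ln(0.0713/0.0550)/(2πk) = 0.2596/(2π·21.4) = 0.001930 m·K/W
R_vermiculite board = ΣR − ΣR_known = 1.375 − 0.001930 = 1.373 m·K/W
ln(r₂/r₁)/(2πk) = 1.373 ⇒ k = 0.5929/(2π·1.373) = 0.0687 W/m·K

k = 0.0687 W/m·K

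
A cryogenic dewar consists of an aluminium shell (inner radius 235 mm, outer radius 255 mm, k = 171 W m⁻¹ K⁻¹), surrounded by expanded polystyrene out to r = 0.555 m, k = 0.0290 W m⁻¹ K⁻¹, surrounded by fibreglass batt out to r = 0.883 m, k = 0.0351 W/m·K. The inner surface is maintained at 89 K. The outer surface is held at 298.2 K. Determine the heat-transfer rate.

Q = 28.5 W

Treat each layer as a resistance in series:
  R_aluminium = (1/0.235 − 1/0.255)/(4πk) = 0.3338/(4π·171) = 1.553×10^-4 K/W
  R_expanded polystyrene = (1/0.255 − 1/0.555)/(4πk) = 2.120/(4π·0.0290) = 5.817 K/W
  R_fibreglass batt = (1/0.555 − 1/0.883)/(4πk) = 0.6693/(4π·0.0351) = 1.517 K/W
ΣR = 1.553×10^-4 + 5.817 + 1.517 = 7.334 K/W
Q = ΔT/ΣR = (89 K − 298.2 K)/7.334 = -28.5 W
(Negative Q ⇒ heat flows inward; heat gain = 28.5 W.)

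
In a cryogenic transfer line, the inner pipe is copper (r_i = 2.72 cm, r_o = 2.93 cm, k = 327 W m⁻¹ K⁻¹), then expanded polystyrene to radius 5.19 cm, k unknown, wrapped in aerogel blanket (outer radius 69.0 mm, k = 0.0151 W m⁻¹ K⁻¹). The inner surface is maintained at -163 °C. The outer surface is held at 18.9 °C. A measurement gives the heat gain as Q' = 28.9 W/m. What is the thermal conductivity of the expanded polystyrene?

ΣR = ΔT/Q' = |-163 − 18.9|/28.9 = 6.294 m·K/W
Known resistances:
  R'_copper = ln(0.0293/0.0272)/(2πk) = 0.07437/(2π·327) = 3.620×10^-5 m·K/W
  R'_aerogel blanket = ln(0.0690/0.0519)/(2πk) = 0.2848/(2π·0.0151) = 3.002 m·K/W
R_expanded polystyrene = ΣR − ΣR_known = 6.294 − 3.002 = 3.292 m·K/W
ln(r₂/r₁)/(2πk) = 3.292 ⇒ k = 0.5717/(2π·3.292) = 0.0276 W/m·K

k = 0.0276 W/m·K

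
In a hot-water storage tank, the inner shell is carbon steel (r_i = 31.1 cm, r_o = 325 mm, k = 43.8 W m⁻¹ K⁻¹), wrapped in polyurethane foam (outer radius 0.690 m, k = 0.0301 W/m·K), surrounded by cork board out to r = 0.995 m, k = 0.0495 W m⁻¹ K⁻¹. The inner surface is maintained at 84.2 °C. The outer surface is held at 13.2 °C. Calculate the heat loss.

Q = 14.2 W

Resistance network (inner→outer):
  R_carbon steel = (1/0.311 − 1/0.325)/(4πk) = 0.1385/(4π·43.8) = 2.517×10^-4 K/W
  R_polyurethane foam = (1/0.325 − 1/0.690)/(4πk) = 1.628/(4π·0.0301) = 4.303 K/W
  R_cork board = (1/0.690 − 1/0.995)/(4πk) = 0.4443/(4π·0.0495) = 0.7142 K/W
ΣR = 2.517×10^-4 + 4.303 + 0.7142 = 5.017 K/W
Q = ΔT/ΣR = (84.2 °C − 13.2 °C)/5.017 = 14.2 W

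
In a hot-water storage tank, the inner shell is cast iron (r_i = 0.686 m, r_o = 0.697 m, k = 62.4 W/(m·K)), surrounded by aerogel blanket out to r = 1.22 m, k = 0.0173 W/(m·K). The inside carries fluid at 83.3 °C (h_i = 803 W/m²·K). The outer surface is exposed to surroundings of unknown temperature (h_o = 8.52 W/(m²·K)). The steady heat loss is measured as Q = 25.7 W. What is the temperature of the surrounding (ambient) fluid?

T_out = 10.4 °C

Sum the resistances:
  R_conv,in = 1/(4πr²h) = 1/(4π·0.686²·803) = 2.106×10^-4 K/W
  R_cast iron = (1/0.686 − 1/0.697)/(4πk) = 0.02301/(4π·62.4) = 2.934×10^-5 K/W
  R_aerogel blanket = (1/0.697 − 1/1.22)/(4πk) = 0.6150/(4π·0.0173) = 2.829 K/W
  R_conv,out = 1/(4πr²h) = 1/(4π·1.22²·8.52) = 0.006275 K/W
ΣR = 2.836 K/W
ΔT = Q·ΣR = 25.7 × 2.836 = 72.89 K
Heat flows outward, so T_out = T_in − ΔT = 83.3 − 72.89 = 10.4 °C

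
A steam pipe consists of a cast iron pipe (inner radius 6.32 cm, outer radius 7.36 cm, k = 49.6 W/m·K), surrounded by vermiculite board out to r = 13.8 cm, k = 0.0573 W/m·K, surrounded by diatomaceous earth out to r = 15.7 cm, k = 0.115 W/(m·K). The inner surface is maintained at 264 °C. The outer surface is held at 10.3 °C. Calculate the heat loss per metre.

Q' = 132 W/m

Treat each layer as a resistance in series:
  R'_cast iron = ln(0.0736/0.0632)/(2πk) = 0.1523/(2π·49.6) = 4.888×10^-4 m·K/W
  R'_vermiculite board = ln(0.138/0.0736)/(2πk) = 0.6286/(2π·0.0573) = 1.746 m·K/W
  R'_diatomaceous earth = ln(0.157/0.138)/(2πk) = 0.1290/(2π·0.115) = 0.1785 m·K/W
ΣR = 4.888×10^-4 + 1.746 + 0.1785 = 1.925 m·K/W
Q' = ΔT/ΣR = (264 °C − 10.3 °C)/1.925 = 132 W/m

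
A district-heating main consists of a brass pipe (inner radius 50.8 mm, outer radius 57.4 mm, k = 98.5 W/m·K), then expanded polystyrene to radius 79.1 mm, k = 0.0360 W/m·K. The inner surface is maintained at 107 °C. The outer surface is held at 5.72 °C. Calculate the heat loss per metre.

Series thermal resistances, inner to outer:
  R'_brass = ln(0.0574/0.0508)/(2πk) = 0.1221/(2π·98.5) = 1.974×10^-4 m·K/W
  R'_expanded polystyrene = ln(0.0791/0.0574)/(2πk) = 0.3207/(2π·0.0360) = 1.418 m·K/W
ΣR = 1.974×10^-4 + 1.418 = 1.418 m·K/W
Q' = ΔT/ΣR = (107 °C − 5.72 °C)/1.418 = 71.4 W/m

Q' = 71.4 W/m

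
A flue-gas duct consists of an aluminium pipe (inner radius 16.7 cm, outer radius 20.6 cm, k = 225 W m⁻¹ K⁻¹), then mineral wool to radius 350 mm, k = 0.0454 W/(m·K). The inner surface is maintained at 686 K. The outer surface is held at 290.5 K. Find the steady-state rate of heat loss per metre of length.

Series thermal resistances, inner to outer:
  R'_aluminium = ln(0.206/0.167)/(2πk) = 0.2099/(2π·225) = 1.485×10^-4 m·K/W
  R'_mineral wool = ln(0.350/0.206)/(2πk) = 0.5301/(2π·0.0454) = 1.858 m·K/W
ΣR = 1.485×10^-4 + 1.858 = 1.858 m·K/W
Q' = ΔT/ΣR = (686 K − 290.5 K)/1.858 = 213 W/m

Q' = 213 W/m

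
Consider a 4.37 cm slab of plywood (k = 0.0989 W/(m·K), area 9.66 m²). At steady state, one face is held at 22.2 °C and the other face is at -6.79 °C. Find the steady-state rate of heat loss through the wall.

Q = 634 W

Q = kA·ΔT/L = 0.0989 × 9.66 × |22.2 °C − -6.79 °C| / 0.0437 = 634 W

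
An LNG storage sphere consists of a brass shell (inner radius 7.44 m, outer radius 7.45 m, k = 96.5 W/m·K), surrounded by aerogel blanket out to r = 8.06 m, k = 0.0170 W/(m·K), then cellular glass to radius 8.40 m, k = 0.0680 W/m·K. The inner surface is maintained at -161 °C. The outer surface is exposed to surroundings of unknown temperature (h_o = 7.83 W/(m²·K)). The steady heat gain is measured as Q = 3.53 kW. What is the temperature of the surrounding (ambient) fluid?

Series resistances:
  R_brass = (1/7.44 − 1/7.45)/(4πk) = 1.804×10^-4/(4π·96.5) = 1.488×10^-7 K/W
  R_aerogel blanket = (1/7.45 − 1/8.06)/(4πk) = 0.01016/(4π·0.0170) = 0.04755 K/W
  R_cellular glass = (1/8.06 − 1/8.40)/(4πk) = 0.005022/(4π·0.0680) = 0.005877 K/W
  R_conv,out = 1/(4πr²h) = 1/(4π·8.40²·7.83) = 1.440×10^-4 K/W
ΣR = 0.05357 K/W
ΔT = Q·ΣR = 3530 × 0.05357 = 189.1 K
Heat flows inward, so T_out = T_in + ΔT = -161 + 189.1 = 28.1 °C

T_out = 28.1 °C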